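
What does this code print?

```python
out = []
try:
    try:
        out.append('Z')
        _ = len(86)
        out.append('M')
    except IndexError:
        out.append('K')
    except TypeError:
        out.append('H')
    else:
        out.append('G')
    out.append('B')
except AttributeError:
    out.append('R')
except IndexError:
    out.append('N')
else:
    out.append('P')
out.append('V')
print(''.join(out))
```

Execution trace: 'Z' (inner try body) → 'H' (inner except TypeError) → 'B' (try body, no exception) → 'P' (else) → 'V' (after the try/except). Output: ZHBPV

Answer: ZHBPV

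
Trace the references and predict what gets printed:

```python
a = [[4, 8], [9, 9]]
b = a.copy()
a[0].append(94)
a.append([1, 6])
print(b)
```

Key concept: shallow copy with nested lists.
Step by step:
`a = [[4, 8], [9, 9]]` → a = [[4, 8], [9, 9]]
`b = a.copy()` → b = [[4, 8], [9, 9]]
`a[0].append(94)` → a = [[4, 8, 94], [9, 9]]; b = [[4, 8, 94], [9, 9]]
`a.append([1, 6])` → a = [[4, 8, 94], [9, 9], [1, 6]]
`print(b)` → prints [[4, 8, 94], [9, 9]]

Answer: [[4, 8, 94], [9, 9]]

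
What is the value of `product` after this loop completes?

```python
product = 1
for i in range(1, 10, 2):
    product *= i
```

Product of 1, 3, 5, ... up to 9
`product` takes the values: 1 → 3 → 15 → 105 → 945

Answer: 945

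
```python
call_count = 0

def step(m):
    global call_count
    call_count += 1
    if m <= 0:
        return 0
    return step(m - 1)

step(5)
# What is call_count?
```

Linear recursion stepping by 1: 6 calls from m=5 down to ≤0.

Answer: 6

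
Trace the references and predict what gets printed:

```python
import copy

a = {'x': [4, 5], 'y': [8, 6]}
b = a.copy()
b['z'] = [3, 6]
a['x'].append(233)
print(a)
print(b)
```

Key concept: shallow copy of dict with mutable values.
Step by step:
`a = {'x': [4, 5], 'y': [8, 6]}` → a = {'x': [4, 5], 'y': [8, 6]}
`b = a.copy()` → b = {'x': [4, 5], 'y': [8, 6]}
`b['z'] = [3, 6]` → b = {'x': [4, 5], 'y': [8, 6], 'z': [3, 6]}
`a['x'].append(233)` → a = {'x': [4, 5, 233], 'y': [8, 6]}; b = {'x': [4, 5, 233], 'y': [8, 6], 'z': [3, 6]}
`print(a)` → prints {'x': [4, 5, 233], 'y': [8, 6]}
`print(b)` → prints {'x': [4, 5, 233], 'y': [8, 6], 'z': [3, 6]}

Answer:
{'x': [4, 5, 233], 'y': [8, 6]}
{'x': [4, 5, 233], 'y': [8, 6], 'z': [3, 6]}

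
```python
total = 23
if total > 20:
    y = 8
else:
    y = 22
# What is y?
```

Trace:
`total = 23` → total = 23
`if total > 20: ...` → total > 20 is True → y = 8
So y = 8

Answer: 8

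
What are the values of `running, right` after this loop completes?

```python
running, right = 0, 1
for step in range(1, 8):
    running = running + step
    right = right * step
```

Sum and factorial of 1 to 7
`running, right` takes the values: (0, 1) → (1, 1) → (3, 1) → (3, 2) → (6, 2) → (6, 6) → (10, 6) → (10, 24) → (15, 24) → (15, 120) → (21, 120) → (21, 720) → (28, 720) → (28, 5040)

Answer: 28, 5040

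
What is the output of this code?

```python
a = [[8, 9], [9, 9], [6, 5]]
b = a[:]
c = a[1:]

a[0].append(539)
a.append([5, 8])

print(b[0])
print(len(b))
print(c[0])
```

Key concept: slice with nested mutation.
Step by step:
`a = [[8, 9], [9, 9], [6, 5]]` → a = [[8, 9], [9, 9], [6, 5]]
`b = a[:]` → b = [[8, 9], [9, 9], [6, 5]]
`c = a[1:]` → c = [[9, 9], [6, 5]]
`a[0].append(539)` → a = [[8, 9, 539], [9, 9], [6, 5]]; b = [[8, 9, 539], [9, 9], [6, 5]]
`a.append([5, 8])` → a = [[8, 9, 539], [9, 9], [6, 5], [5, 8]]
`print(b[0])` → prints [8, 9, 539]
`print(len(b))` → prints 3
`print(c[0])` → prints [9, 9]

Answer:
[8, 9, 539]
3
[9, 9]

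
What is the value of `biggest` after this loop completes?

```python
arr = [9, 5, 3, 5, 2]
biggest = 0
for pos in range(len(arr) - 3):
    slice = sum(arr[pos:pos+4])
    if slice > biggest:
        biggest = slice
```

Max sum of 4-element window in [9, 5, 3, 5, 2]
`biggest` takes the values: 0 → 22

Answer: 22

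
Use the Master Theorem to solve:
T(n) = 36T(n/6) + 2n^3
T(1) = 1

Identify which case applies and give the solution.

a=36, b=6, f(n)=2n^3. log_6(36) = 2. Since c=3 > 2 and the regularity condition holds (36(n/6)^3 = (36/6^3)n^3 with 36/6^3 < 1), Case 3 applies: T(n) = Θ(f(n)) = O(n^3).

Answer: O(n^3) - Case 3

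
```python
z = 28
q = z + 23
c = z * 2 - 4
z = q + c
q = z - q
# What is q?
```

Trace:
`z = 28` → z = 28
`q = z + 23` → q = 51
`c = z * 2 - 4` → c = 52
`z = q + c` → z = 103
`q = z - q` → q = 52
So q = 52

Answer: 52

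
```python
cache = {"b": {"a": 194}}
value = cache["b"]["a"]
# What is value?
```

Trace:
`cache = {"b": {"a": 194}}` → cache = {'b': {'a': 194}}
`value = cache["b"]["a"]` → value = 194
So value = 194

Answer: 194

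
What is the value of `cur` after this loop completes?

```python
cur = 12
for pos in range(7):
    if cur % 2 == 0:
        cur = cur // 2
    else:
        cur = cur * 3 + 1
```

Collatz-style transformation from 12
`cur` takes the values: 12 → 6 → 3 → 10 → 5 → 16 → 8 → 4

Answer: 4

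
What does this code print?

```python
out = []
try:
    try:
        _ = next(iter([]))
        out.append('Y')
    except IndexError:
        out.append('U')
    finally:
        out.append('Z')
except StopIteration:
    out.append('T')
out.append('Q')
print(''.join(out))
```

Execution trace: 'Z' (inner finally) → 'T' (outer except StopIteration) → 'Q' (after the try/except). Output: ZTQ

Answer: ZTQ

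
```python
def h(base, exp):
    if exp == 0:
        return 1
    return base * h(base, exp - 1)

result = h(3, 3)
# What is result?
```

h(3, 3) = 3 * 3 * 3 = 27

Answer: 27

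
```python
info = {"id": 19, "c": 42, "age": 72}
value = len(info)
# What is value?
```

Trace:
`info = {"id": 19, "c": 42, "age": 72}` → info = {'id': 19, 'c': 42, 'age': 72}
`value = len(info)` → value = 3
So value = 3

Answer: 3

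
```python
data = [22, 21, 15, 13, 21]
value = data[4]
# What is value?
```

Trace:
`data = [22, 21, 15, 13, 21]` → data = [22, 21, 15, 13, 21]
`value = data[4]` → value = 21
So value = 21

Answer: 21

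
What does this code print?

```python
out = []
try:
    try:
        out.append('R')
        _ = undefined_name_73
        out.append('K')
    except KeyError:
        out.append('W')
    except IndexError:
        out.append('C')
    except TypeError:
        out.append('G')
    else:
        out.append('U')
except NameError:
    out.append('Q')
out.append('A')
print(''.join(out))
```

Execution trace: 'R' (try body) → 'Q' (outer except NameError) → 'A' (after the try/except). Output: RQA

Answer: RQA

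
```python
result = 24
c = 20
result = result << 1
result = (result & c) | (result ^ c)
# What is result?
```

Trace:
`result = 24` → result = 24
`c = 20` → c = 20
`result = result << 1` → result = 48
`result = (result & c) | (result ^ c)` → result = 52
So result = 52

Answer: 52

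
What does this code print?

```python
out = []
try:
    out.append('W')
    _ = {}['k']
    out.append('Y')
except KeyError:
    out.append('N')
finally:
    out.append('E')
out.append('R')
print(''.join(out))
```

Execution trace: 'W' (try body) → 'N' (except KeyError) → 'E' (finally) → 'R' (after the try/except). Output: WNER

Answer: WNER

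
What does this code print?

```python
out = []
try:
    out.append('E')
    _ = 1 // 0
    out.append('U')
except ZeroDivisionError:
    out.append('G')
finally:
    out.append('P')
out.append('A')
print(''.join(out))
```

Execution trace: 'E' (try body) → 'G' (except ZeroDivisionError) → 'P' (finally) → 'A' (after the try/except). Output: EGPA

Answer: EGPA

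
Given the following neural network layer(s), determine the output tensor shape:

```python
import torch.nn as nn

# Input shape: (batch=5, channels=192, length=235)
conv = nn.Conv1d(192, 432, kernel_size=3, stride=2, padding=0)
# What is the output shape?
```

Input: (5, 192, 235) -> Output: (5, 432, 117)

Answer: (5, 432, 117)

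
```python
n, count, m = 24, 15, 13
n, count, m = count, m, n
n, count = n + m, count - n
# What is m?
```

Trace:
`n, count, m = 24, 15, 13` → n = 24; count = 15; m = 13
`n, count, m = count, m, n` → n = 15; count = 13; m = 24
`n, count = n + m, count - n` → n = 39; count = -2
So m = 24

Answer: 24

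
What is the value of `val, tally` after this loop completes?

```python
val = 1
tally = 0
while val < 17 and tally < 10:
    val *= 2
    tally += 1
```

Double until >= 17 or 10 iterations
`val, tally` takes the values: (1, 0) → (2, 0) → (2, 1) → (4, 1) → (4, 2) → (8, 2) → (8, 3) → (16, 3) → (16, 4) → (32, 4) → (32, 5)

Answer: 32, 5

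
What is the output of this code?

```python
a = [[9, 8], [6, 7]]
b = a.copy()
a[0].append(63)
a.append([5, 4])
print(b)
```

Key concept: shallow copy with nested lists.
Step by step:
`a = [[9, 8], [6, 7]]` → a = [[9, 8], [6, 7]]
`b = a.copy()` → b = [[9, 8], [6, 7]]
`a[0].append(63)` → a = [[9, 8, 63], [6, 7]]; b = [[9, 8, 63], [6, 7]]
`a.append([5, 4])` → a = [[9, 8, 63], [6, 7], [5, 4]]
`print(b)` → prints [[9, 8, 63], [6, 7]]

Answer: [[9, 8, 63], [6, 7]]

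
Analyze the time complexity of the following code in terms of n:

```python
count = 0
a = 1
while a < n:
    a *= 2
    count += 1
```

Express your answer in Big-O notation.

Each loop level contributes: log n. Multiplying the contributions gives O(log n).

Answer: O(log n)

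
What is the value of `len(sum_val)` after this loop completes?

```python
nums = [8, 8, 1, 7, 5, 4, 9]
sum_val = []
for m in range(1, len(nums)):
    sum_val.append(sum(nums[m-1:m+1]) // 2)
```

Number of 2-element averages
`sum_val` takes the values: [] → [8] → [8, 4] → [8, 4, 4] → [8, 4, 4, 6] → [8, 4, 4, 6, 4] → [8, 4, 4, 6, 4, 6]
So `len(sum_val)` = 6

Answer: 6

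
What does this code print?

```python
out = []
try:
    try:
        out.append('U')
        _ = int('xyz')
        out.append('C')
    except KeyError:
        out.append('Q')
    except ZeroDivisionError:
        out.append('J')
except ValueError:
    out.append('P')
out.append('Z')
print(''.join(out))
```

Execution trace: 'U' (try body) → 'P' (outer except ValueError) → 'Z' (after the try/except). Output: UPZ

Answer: UPZ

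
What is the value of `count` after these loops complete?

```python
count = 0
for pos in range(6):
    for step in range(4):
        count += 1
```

6 * 4 = 24
`count` takes the values: 0 → 1 → 2 → 3 → 4 → 5 → 6 → 7 → 8 → 9 → 10 → 11 → 12 → 13 → 14 → 15 → 16 → 17 → 18 → 19 → 20 → 21 → 22 → 23 → 24

Answer: 24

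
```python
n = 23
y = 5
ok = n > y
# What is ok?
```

Trace:
`n = 23` → n = 23
`y = 5` → y = 5
`ok = n > y` → ok = True
So ok = True

Answer: True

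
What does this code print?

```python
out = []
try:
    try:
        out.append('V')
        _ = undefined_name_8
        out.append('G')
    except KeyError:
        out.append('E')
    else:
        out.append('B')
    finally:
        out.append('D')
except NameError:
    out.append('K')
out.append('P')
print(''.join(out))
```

Execution trace: 'V' (inner try body) → 'D' (inner finally) → 'K' (outer except NameError) → 'P' (after the try/except). Output: VDKP

Answer: VDKP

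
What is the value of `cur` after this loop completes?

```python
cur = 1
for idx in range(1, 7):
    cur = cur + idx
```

Start at 1, add 1 through 6
`cur` takes the values: 1 → 2 → 4 → 7 → 11 → 16 → 22

Answer: 22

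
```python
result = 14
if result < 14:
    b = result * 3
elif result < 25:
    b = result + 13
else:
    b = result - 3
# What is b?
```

Trace:
`result = 14` → result = 14
`if result < 14: ...` → result < 14 is False, result < 25 is True → b = 27
So b = 27

Answer: 27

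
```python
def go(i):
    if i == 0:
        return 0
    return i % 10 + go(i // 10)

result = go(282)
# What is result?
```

Sum of digits of 282: 2 + 8 + 2 = 12

Answer: 12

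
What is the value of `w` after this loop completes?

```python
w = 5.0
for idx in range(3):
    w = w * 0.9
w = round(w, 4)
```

Exponential decay: 5.0 * 0.9^3
`w` takes the values: 5.0 → 4.5 → 4.05 → 3.645

Answer: 3.645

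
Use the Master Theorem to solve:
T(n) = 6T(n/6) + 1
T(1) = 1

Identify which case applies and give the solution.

a=6, b=6, f(n)=1. log_6(6) = 1. Since c=0 < 1, Case 1 applies: T(n) = Θ(n^log_b(a)) = O(n).

Answer: O(n) - Case 1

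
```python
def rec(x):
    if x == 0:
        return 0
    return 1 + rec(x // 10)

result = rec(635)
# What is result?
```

Count of digits of 635: 3

Answer: 3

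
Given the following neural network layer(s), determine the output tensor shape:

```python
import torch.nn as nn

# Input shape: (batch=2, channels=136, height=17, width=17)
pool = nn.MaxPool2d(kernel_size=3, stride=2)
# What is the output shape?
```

Input: (2, 136, 17, 17) -> Output: (2, 136, 8, 8)

Answer: (2, 136, 8, 8)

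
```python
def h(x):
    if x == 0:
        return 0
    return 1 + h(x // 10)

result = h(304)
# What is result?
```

Count of digits of 304: 3

Answer: 3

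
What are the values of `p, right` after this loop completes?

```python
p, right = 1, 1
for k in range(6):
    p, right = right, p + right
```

Fibonacci: after 6 iterations
`p, right` takes the values: (1, 1) → (1, 2) → (2, 3) → (3, 5) → (5, 8) → (8, 13) → (13, 21)

Answer: 13, 21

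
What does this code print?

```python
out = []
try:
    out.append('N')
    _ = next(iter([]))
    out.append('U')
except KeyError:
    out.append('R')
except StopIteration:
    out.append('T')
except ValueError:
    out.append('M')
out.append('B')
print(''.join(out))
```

Execution trace: 'N' (try body) → 'T' (except StopIteration) → 'B' (after the try/except). Output: NTB

Answer: NTB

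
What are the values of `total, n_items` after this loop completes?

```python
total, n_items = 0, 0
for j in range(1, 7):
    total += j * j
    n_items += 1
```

Sum of squares and count
`total, n_items` takes the values: (0, 0) → (1, 0) → (1, 1) → (5, 1) → (5, 2) → (14, 2) → (14, 3) → (30, 3) → (30, 4) → (55, 4) → (55, 5) → (91, 5) → (91, 6)

Answer: 91, 6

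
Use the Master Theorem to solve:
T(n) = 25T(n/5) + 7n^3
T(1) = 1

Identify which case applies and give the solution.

a=25, b=5, f(n)=7n^3. log_5(25) = 2. Since c=3 > 2 and the regularity condition holds (25(n/5)^3 = (25/5^3)n^3 with 25/5^3 < 1), Case 3 applies: T(n) = Θ(f(n)) = O(n^3).

Answer: O(n^3) - Case 3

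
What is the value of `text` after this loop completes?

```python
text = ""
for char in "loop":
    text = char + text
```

Reverse 'loop'
`text` takes the values: "" → "l" → "ol" → "ool" → "pool"

Answer: "pool"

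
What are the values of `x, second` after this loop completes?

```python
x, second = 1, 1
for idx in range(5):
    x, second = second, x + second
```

Fibonacci: after 5 iterations
`x, second` takes the values: (1, 1) → (1, 2) → (2, 3) → (3, 5) → (5, 8) → (8, 13)

Answer: 8, 13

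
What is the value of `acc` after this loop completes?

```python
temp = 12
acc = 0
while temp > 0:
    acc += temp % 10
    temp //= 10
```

Sum digits of 12
`acc` takes the values: 0 → 2 → 3

Answer: 3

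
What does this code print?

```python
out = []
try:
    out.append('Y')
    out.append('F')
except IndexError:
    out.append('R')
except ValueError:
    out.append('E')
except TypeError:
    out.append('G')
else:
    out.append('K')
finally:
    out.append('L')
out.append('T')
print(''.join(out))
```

Execution trace: 'Y' (try body) → 'F' (try body, no exception) → 'K' (else) → 'L' (finally) → 'T' (after the try/except). Output: YFKLT

Answer: YFKLT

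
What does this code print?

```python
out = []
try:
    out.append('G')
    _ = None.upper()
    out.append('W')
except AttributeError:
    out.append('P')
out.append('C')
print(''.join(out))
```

Execution trace: 'G' (try body) → 'P' (except AttributeError) → 'C' (after the try/except). Output: GPC

Answer: GPC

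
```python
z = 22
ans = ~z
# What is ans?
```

Trace:
`z = 22` → z = 22
`ans = ~z` → ans = -23
So ans = -23

Answer: -23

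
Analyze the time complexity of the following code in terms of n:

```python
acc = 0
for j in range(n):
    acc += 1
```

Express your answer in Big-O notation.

Each loop level contributes: n. Multiplying the contributions gives O(n).

Answer: O(n)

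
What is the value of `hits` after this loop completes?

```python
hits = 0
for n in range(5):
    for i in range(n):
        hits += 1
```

Triangle number: 0+1+2+...+4
`hits` takes the values: 0 → 1 → 2 → 3 → 4 → 5 → 6 → 7 → 8 → 9 → 10

Answer: 10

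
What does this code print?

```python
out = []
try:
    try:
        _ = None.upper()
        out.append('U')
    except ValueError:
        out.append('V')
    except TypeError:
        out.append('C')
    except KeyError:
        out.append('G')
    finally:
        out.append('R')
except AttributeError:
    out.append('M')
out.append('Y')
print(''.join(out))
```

Execution trace: 'R' (inner finally) → 'M' (outer except AttributeError) → 'Y' (after the try/except). Output: RMY

Answer: RMY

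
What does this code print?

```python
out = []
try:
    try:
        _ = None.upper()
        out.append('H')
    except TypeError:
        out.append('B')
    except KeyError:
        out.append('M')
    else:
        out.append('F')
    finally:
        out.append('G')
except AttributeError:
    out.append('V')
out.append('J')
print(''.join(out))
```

Execution trace: 'G' (finally) → 'V' (outer except AttributeError) → 'J' (after the try/except). Output: GVJ

Answer: GVJ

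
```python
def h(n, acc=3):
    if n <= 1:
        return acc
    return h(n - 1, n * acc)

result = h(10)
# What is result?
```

Accumulator trace (n, acc): (10, 3) -> (9, 30) -> (8, 270) -> (7, 2160) -> (6, 15120) -> (5, 90720) -> (4, 453600) -> (3, 1814400) -> (2, 5443200) -> (1, 10886400) -> return 10886400

Answer: 10886400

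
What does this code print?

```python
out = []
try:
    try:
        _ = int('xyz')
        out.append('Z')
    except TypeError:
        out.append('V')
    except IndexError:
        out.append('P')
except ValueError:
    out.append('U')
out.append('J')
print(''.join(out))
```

Execution trace: 'U' (outer except ValueError) → 'J' (after the try/except). Output: UJ

Answer: UJ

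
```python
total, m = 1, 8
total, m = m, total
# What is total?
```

Trace:
`total, m = 1, 8` → total = 1; m = 8
`total, m = m, total` → total = 8; m = 1
So total = 8

Answer: 8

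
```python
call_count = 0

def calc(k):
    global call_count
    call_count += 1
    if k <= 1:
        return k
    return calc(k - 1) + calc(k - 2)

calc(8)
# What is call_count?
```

Calls(k) = 1 + Calls(k-1) + Calls(k-2); Calls(0)=Calls(1)=1. For k=8 this gives 67.

Answer: 67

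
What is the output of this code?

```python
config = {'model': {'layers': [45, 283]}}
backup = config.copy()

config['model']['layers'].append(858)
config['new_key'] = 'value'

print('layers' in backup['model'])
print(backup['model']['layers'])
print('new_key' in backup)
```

Key concept: shallow copy gotcha with nested dict.
Step by step:
`config = {'model': {'layers': [45, 283]}}` → config = {'model': {'layers': [45, 283]}}
`backup = config.copy()` → backup = {'model': {'layers': [45, 283]}}
`config['model']['layers'].append(858)` → config = {'model': {'layers': [45, 283, 858]}}; backup = {'model': {'layers': [45, 283, 858]}}
`config['new_key'] = 'value'` → config = {'model': {'layers': [45, 283, 858]}, 'new_key': 'value'}
`print('layers' in backup['model'])` → prints True
`print(backup['model']['layers'])` → prints [45, 283, 858]
`print('new_key' in backup)` → prints False

Answer:
True
[45, 283, 858]
False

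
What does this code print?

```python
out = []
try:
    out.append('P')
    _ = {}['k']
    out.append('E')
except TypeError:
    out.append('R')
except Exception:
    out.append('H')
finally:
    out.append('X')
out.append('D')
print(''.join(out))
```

Execution trace: 'P' (try body) → 'H' (except Exception) → 'X' (finally) → 'D' (after the try/except). Output: PHXD

Answer: PHXD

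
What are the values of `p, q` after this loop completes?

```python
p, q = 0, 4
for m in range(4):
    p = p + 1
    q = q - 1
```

p goes 0→4, q goes 4→0
`p, q` takes the values: (0, 4) → (1, 4) → (1, 3) → (2, 3) → (2, 2) → (3, 2) → (3, 1) → (4, 1) → (4, 0)

Answer: 4, 0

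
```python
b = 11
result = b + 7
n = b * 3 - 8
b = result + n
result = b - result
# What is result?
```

Trace:
`b = 11` → b = 11
`result = b + 7` → result = 18
`n = b * 3 - 8` → n = 25
`b = result + n` → b = 43
`result = b - result` → result = 25
So result = 25

Answer: 25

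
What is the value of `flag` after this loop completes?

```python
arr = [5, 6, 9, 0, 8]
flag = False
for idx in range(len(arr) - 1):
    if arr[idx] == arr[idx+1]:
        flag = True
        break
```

Check consecutive duplicates in [5, 6, 9, 0, 8]
`flag` takes the values: False

Answer: False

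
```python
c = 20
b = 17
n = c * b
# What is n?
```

Trace:
`c = 20` → c = 20
`b = 17` → b = 17
`n = c * b` → n = 340
So n = 340

Answer: 340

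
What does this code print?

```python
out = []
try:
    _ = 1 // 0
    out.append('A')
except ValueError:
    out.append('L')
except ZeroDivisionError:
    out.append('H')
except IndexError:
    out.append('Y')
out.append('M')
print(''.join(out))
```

Execution trace: 'H' (except ZeroDivisionError) → 'M' (after the try/except). Output: HM

Answer: HM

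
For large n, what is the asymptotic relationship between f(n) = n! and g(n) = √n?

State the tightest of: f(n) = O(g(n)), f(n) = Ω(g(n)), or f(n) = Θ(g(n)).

n! vs √n: f(n) = Ω(g(n)) but not O(g(n)) — n! grows strictly faster than √n.

Answer: f(n) = Ω(g(n)) but not O(g(n)) — n! grows strictly faster than √n.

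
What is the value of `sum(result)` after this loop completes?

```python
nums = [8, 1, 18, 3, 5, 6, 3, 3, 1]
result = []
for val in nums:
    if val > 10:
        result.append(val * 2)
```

Sum of doubled values > 10
`result` takes the values: [] → [36]
So `sum(result)` = 36

Answer: 36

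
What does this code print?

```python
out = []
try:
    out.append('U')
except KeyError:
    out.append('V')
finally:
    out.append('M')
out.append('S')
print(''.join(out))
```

Execution trace: 'U' (try body, no exception) → 'M' (finally) → 'S' (after the try/except). Output: UMS

Answer: UMS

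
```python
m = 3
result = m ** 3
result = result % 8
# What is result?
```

Trace:
`m = 3` → m = 3
`result = m ** 3` → result = 27
`result = result % 8` → result = 3
So result = 3

Answer: 3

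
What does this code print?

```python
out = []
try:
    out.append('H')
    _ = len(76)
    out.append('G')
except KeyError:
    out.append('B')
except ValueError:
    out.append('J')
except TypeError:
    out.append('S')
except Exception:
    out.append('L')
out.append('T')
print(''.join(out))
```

Execution trace: 'H' (try body) → 'S' (except TypeError) → 'T' (after the try/except). Output: HST

Answer: HST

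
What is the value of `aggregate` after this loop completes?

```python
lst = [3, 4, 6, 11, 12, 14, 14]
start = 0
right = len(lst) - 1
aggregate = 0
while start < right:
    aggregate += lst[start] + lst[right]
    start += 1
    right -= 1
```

Sum of pairs from ends
`aggregate` takes the values: 0 → 17 → 35 → 53

Answer: 53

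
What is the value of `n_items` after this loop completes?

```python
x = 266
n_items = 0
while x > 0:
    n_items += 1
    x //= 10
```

Count digits by repeated division by 10
`n_items` takes the values: 0 → 1 → 2 → 3

Answer: 3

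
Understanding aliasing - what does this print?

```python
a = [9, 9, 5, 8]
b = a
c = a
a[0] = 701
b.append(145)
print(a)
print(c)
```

Key concept: multiple aliases.
Step by step:
`a = [9, 9, 5, 8]` → a = [9, 9, 5, 8]
`b = a` → b = [9, 9, 5, 8] (same object as a)
`c = a` → c = [9, 9, 5, 8] (same object as a, b)
`a[0] = 701` → a = [701, 9, 5, 8] (same object as b, c); b = [701, 9, 5, 8] (same object as a, c); c = [701, 9, 5, 8] (same object as a, b)
`b.append(145)` → a = [701, 9, 5, 8, 145] (same object as b, c); b = [701, 9, 5, 8, 145] (same object as a, c); c = [701, 9, 5, 8, 145] (same object as a, b)
`print(a)` → prints [701, 9, 5, 8, 145]
`print(c)` → prints [701, 9, 5, 8, 145]

Answer:
[701, 9, 5, 8, 145]
[701, 9, 5, 8, 145]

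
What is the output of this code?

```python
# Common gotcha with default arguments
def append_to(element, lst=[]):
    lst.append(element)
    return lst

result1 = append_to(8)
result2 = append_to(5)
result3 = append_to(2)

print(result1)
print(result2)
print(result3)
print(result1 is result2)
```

Key concept: mutable default argument gotcha.
Step by step:
`result1 = append_to(8)` → result1 = [8]
`result2 = append_to(5)` → result1 = [8, 5] (same object as result2); result2 = [8, 5] (same object as result1)
`result3 = append_to(2)` → result1 = [8, 5, 2] (same object as result2, result3); result2 = [8, 5, 2] (same object as result1, result3); result3 = [8, 5, 2] (same object as result1, result2)
`print(result1)` → prints [8, 5, 2]
`print(result2)` → prints [8, 5, 2]
`print(result3)` → prints [8, 5, 2]
`print(result1 is result2)` → prints True

Answer:
[8, 5, 2]
[8, 5, 2]
[8, 5, 2]
True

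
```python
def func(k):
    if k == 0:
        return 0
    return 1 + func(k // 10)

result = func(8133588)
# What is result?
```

Count of digits of 8133588: 7

Answer: 7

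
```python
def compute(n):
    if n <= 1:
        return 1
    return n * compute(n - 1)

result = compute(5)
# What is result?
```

compute(5) = 5 * 4 * 3 * 2 * 1 = 120

Answer: 120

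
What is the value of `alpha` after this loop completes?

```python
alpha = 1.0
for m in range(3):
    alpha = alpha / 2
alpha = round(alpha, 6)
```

Halving LR 3 times: 1 / 2^3
`alpha` takes the values: 1.0 → 0.5 → 0.25 → 0.125

Answer: 0.125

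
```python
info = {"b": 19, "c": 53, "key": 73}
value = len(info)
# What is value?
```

Trace:
`info = {"b": 19, "c": 53, "key": 73}` → info = {'b': 19, 'c': 53, 'key': 73}
`value = len(info)` → value = 3
So value = 3

Answer: 3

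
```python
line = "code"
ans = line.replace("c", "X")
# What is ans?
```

Trace:
`line = "code"` → line = 'code'
`ans = line.replace("c", "X")` → ans = 'Xode'
So ans = 'Xode'

Answer: 'Xode'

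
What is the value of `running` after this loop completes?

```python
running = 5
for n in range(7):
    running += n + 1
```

Start at 5, add 1 to 7 = 33
`running` takes the values: 5 → 6 → 8 → 11 → 15 → 20 → 26 → 33

Answer: 33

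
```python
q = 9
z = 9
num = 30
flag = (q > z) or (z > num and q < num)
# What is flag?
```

Trace:
`q = 9` → q = 9
`z = 9` → z = 9
`num = 30` → num = 30
`flag = (q > z) or (z > num and q < num)` → flag = False
So flag = False

Answer: False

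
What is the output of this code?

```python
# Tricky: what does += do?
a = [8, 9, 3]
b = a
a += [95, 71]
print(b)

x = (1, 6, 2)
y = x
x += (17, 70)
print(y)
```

Key concept: += behavior differs for mutable vs immutable.
Step by step:
`a = [8, 9, 3]` → a = [8, 9, 3]
`b = a` → b = [8, 9, 3] (same object as a)
`a += [95, 71]` → a = [8, 9, 3, 95, 71] (same object as b); b = [8, 9, 3, 95, 71] (same object as a)
`print(b)` → prints [8, 9, 3, 95, 71]
`x = (1, 6, 2)` → x = (1, 6, 2)
`y = x` → y = (1, 6, 2)
`x += (17, 70)` → x = (1, 6, 2, 17, 70)
`print(y)` → prints (1, 6, 2)

Answer:
[8, 9, 3, 95, 71]
(1, 6, 2)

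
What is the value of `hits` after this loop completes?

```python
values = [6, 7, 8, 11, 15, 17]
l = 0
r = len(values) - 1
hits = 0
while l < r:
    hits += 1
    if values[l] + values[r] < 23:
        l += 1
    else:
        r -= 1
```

Steps to find pair summing to 23
`hits` takes the values: 0 → 1 → 2 → 3 → 4 → 5

Answer: 5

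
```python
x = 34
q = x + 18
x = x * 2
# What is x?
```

Trace:
`x = 34` → x = 34
`q = x + 18` → q = 52
`x = x * 2` → x = 68
So x = 68

Answer: 68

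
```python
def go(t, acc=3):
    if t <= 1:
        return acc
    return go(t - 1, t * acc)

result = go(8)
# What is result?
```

Accumulator trace (n, acc): (8, 3) -> (7, 24) -> (6, 168) -> (5, 1008) -> (4, 5040) -> (3, 20160) -> (2, 60480) -> (1, 120960) -> return 120960

Answer: 120960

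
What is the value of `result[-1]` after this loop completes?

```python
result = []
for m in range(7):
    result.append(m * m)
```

Last element of squares 0 to 6
`result` takes the values: [] → [0] → [0, 1] → [0, 1, 4] → [0, 1, 4, 9] → [0, 1, 4, 9, 16] → [0, 1, 4, 9, 16, 25] → [0, 1, 4, 9, 16, 25, 36]
So `result[-1]` = 36

Answer: 36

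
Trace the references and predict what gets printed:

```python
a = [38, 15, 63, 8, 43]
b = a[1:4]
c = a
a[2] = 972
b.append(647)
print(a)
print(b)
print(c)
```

Key concept: slice vs alias.
Step by step:
`a = [38, 15, 63, 8, 43]` → a = [38, 15, 63, 8, 43]
`b = a[1:4]` → b = [15, 63, 8]
`c = a` → c = [38, 15, 63, 8, 43] (same object as a)
`a[2] = 972` → a = [38, 15, 972, 8, 43] (same object as c); c = [38, 15, 972, 8, 43] (same object as a)
`b.append(647)` → b = [15, 63, 8, 647]
`print(a)` → prints [38, 15, 972, 8, 43]
`print(b)` → prints [15, 63, 8, 647]
`print(c)` → prints [38, 15, 972, 8, 43]

Answer:
[38, 15, 972, 8, 43]
[15, 63, 8, 647]
[38, 15, 972, 8, 43]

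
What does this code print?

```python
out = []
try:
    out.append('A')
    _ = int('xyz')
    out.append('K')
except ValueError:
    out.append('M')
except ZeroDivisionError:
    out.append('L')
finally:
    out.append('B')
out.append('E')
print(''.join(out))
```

Execution trace: 'A' (try body) → 'M' (except ValueError) → 'B' (finally) → 'E' (after the try/except). Output: AMBE

Answer: AMBE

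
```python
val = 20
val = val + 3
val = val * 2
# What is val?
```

Trace:
`val = 20` → val = 20
`val = val + 3` → val = 23
`val = val * 2` → val = 46
So val = 46

Answer: 46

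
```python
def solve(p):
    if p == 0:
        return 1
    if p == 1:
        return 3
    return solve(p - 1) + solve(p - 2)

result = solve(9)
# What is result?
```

Build up from base cases: solve(0)=1, solve(1)=3, solve(2)=4, solve(3)=7, solve(4)=11, solve(5)=18, solve(6)=29, ..., solve(9)=123

Answer: 123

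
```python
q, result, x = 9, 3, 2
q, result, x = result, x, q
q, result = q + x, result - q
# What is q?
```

Trace:
`q, result, x = 9, 3, 2` → q = 9; result = 3; x = 2
`q, result, x = result, x, q` → q = 3; result = 2; x = 9
`q, result = q + x, result - q` → q = 12; result = -1
So q = 12

Answer: 12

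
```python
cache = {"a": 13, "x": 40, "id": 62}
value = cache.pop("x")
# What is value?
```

Trace:
`cache = {"a": 13, "x": 40, "id": 62}` → cache = {'a': 13, 'x': 40, 'id': 62}
`value = cache.pop("x")` → cache = {'a': 13, 'id': 62}; value = 40
So value = 40

Answer: 40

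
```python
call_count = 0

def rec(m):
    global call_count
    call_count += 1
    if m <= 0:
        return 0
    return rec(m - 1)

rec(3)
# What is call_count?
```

Linear recursion stepping by 1: 4 calls from m=3 down to ≤0.

Answer: 4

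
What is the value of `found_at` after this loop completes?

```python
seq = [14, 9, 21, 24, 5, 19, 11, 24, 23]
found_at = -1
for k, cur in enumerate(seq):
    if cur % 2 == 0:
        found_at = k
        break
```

First even number index in [14, 9, 21, 24, 5, 19, 11, 24, 23]
`found_at` takes the values: -1 → 0

Answer: 0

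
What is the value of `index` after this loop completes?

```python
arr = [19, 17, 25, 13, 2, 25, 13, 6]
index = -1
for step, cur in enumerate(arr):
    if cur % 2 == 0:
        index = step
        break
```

First even number index in [19, 17, 25, 13, 2, 25, 13, 6]
`index` takes the values: -1 → 4

Answer: 4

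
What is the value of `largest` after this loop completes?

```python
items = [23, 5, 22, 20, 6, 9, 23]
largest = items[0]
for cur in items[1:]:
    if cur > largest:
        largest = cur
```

Maximum of [23, 5, 22, 20, 6, 9, 23]
`largest` takes the values: 23

Answer: 23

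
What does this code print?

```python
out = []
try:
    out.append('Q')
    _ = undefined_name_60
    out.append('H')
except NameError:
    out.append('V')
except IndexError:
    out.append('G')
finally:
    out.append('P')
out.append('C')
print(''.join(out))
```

Execution trace: 'Q' (try body) → 'V' (except NameError) → 'P' (finally) → 'C' (after the try/except). Output: QVPC

Answer: QVPC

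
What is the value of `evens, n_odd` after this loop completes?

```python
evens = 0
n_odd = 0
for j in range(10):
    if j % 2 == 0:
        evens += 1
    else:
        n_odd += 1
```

Count evens and odds in range(10)
`evens, n_odd` takes the values: (0, 0) → (1, 0) → (1, 1) → (2, 1) → (2, 2) → (3, 2) → (3, 3) → (4, 3) → (4, 4) → (5, 4) → (5, 5)

Answer: 5, 5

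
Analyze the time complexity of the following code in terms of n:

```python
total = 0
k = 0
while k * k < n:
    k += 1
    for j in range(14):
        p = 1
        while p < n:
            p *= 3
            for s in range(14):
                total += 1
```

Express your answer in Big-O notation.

Each loop level contributes: √n × 1 × log n × 1. Multiplying the contributions gives O(√n log n).

Answer: O(√n log n)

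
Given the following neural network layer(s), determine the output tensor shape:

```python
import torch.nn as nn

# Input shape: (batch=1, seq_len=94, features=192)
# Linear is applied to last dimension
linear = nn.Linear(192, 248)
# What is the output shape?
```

Input: (1, 94, 192) -> Output: (1, 94, 248)

Answer: (1, 94, 248)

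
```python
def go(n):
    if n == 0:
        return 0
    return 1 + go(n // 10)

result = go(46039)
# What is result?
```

Count of digits of 46039: 5

Answer: 5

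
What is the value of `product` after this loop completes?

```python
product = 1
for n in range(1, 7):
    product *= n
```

6! = 720
`product` takes the values: 1 → 2 → 6 → 24 → 120 → 720

Answer: 720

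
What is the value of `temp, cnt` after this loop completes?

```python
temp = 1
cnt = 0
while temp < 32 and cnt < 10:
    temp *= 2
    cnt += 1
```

Double until >= 32 or 10 iterations
`temp, cnt` takes the values: (1, 0) → (2, 0) → (2, 1) → (4, 1) → (4, 2) → (8, 2) → (8, 3) → (16, 3) → (16, 4) → (32, 4) → (32, 5)

Answer: 32, 5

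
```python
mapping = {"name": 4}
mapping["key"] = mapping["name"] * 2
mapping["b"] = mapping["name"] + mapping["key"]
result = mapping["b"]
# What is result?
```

Trace:
`mapping = {"name": 4}` → mapping = {'name': 4}
`mapping["key"] = mapping["name"] * 2` → mapping = {'name': 4, 'key': 8}
`mapping["b"] = mapping["name"] + mapping["key"]` → mapping = {'name': 4, 'key': 8, 'b': 12}
`result = mapping["b"]` → result = 12
So result = 12

Answer: 12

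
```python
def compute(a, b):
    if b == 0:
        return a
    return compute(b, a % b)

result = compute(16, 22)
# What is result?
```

compute(16, 22) -> compute(22, 16) -> compute(16, 6) -> compute(6, 4) -> compute(4, 2) -> compute(2, 0) -> 2

Answer: 2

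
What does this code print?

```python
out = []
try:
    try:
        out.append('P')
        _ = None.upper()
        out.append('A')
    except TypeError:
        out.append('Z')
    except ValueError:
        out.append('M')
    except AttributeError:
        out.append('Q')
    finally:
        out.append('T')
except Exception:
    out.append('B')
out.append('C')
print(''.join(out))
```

Execution trace: 'P' (inner try body) → 'Q' (inner except AttributeError) → 'T' (inner finally) → 'C' (after the try/except). Output: PQTC

Answer: PQTC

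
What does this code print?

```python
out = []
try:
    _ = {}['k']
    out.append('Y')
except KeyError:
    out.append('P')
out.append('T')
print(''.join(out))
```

Execution trace: 'P' (except KeyError) → 'T' (after the try/except). Output: PT

Answer: PT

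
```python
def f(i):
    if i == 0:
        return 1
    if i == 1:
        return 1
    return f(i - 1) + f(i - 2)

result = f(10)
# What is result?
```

Build up from base cases: f(0)=1, f(1)=1, f(2)=2, f(3)=3, f(4)=5, f(5)=8, f(6)=13, ..., f(10)=89

Answer: 89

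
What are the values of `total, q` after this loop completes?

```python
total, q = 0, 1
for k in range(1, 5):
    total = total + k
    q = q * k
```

Sum and factorial of 1 to 4
`total, q` takes the values: (0, 1) → (1, 1) → (3, 1) → (3, 2) → (6, 2) → (6, 6) → (10, 6) → (10, 24)

Answer: 10, 24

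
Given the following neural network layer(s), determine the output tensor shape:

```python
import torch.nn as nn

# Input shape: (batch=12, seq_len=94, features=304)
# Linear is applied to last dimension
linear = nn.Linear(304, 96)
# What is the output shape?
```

Input: (12, 94, 304) -> Output: (12, 94, 96)

Answer: (12, 94, 96)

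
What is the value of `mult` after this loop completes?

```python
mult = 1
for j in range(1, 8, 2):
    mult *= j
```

Product of 1, 3, 5, ... up to 7
`mult` takes the values: 1 → 3 → 15 → 105

Answer: 105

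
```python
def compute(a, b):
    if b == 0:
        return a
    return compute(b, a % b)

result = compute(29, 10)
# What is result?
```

compute(29, 10) -> compute(10, 9) -> compute(9, 1) -> compute(1, 0) -> 1

Answer: 1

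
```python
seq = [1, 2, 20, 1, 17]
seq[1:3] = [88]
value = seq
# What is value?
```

Trace:
`seq = [1, 2, 20, 1, 17]` → seq = [1, 2, 20, 1, 17]
`seq[1:3] = [88]` → seq = [1, 88, 1, 17]
`value = seq` → value = [1, 88, 1, 17]
So value = [1, 88, 1, 17]

Answer: [1, 88, 1, 17]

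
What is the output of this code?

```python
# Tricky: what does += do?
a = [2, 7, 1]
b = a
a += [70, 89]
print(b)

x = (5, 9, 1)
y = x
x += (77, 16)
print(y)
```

Key concept: += behavior differs for mutable vs immutable.
Step by step:
`a = [2, 7, 1]` → a = [2, 7, 1]
`b = a` → b = [2, 7, 1] (same object as a)
`a += [70, 89]` → a = [2, 7, 1, 70, 89] (same object as b); b = [2, 7, 1, 70, 89] (same object as a)
`print(b)` → prints [2, 7, 1, 70, 89]
`x = (5, 9, 1)` → x = (5, 9, 1)
`y = x` → y = (5, 9, 1)
`x += (77, 16)` → x = (5, 9, 1, 77, 16)
`print(y)` → prints (5, 9, 1)

Answer:
[2, 7, 1, 70, 89]
(5, 9, 1)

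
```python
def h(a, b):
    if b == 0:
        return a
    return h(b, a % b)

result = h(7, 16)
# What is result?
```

h(7, 16) -> h(16, 7) -> h(7, 2) -> h(2, 1) -> h(1, 0) -> 1

Answer: 1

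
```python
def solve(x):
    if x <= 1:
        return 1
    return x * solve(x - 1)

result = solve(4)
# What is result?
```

solve(4) = 4 * 3 * 2 * 1 = 24

Answer: 24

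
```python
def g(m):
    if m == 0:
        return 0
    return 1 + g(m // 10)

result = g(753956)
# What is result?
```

Count of digits of 753956: 6

Answer: 6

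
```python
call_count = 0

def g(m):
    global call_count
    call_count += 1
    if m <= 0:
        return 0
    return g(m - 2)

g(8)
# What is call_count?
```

Linear recursion stepping by 2: 5 calls from m=8 down to ≤0.

Answer: 5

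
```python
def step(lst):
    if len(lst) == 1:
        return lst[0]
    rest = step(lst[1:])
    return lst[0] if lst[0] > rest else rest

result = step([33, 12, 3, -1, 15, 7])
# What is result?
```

Recursive max over [33, 12, 3, -1, 15, 7] = 33

Answer: 33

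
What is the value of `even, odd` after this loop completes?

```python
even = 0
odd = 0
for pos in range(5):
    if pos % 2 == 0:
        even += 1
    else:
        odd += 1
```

Count evens and odds in range(5)
`even, odd` takes the values: (0, 0) → (1, 0) → (1, 1) → (2, 1) → (2, 2) → (3, 2)

Answer: 3, 2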